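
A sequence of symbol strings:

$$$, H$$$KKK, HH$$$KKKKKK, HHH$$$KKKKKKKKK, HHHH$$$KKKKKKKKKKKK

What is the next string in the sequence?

s(k+1) = H·s(k)·KKK, so each term gains H as a prefix and KKK as a suffix.
So the next term is H·HHHH$$$KKKKKKKKKKKK·KKK.

HHHHH$$$KKKKKKKKKKKKKKK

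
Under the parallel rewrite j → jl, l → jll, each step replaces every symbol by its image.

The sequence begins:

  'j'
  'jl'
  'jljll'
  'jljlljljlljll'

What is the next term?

Applying the rule to each of the 13 symbols of jljlljljlljll gives the pieces jl jll jl jll jll jl jll jl jll jll jl jll jll, which concatenate to the answer.

jljlljljlljlljljlljljlljlljljlljll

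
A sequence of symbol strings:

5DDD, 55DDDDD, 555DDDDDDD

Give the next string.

5555DDDDDDDDD

Reading off run lengths: 5 runs 1, 2, 3; D runs 3, 5, 7 — each is linear in n (n = 1, 2, …).
Setting n = 4 gives 4, 9 characters in each block.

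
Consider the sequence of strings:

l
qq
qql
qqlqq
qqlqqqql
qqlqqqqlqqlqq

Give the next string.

qqlqqqqlqqlqqqqlqqqql

Each term (from the third on) is the previous term followed by the one before it: term 3 = qq·l = qql.
Continuing: qqlqqqqlqqlqq · qqlqqqql gives term 7.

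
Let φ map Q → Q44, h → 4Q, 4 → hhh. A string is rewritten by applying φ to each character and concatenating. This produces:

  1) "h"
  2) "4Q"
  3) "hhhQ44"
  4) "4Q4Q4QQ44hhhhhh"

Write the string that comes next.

Replace each of the 15 characters of 4Q4Q4QQ44hhhhhh in place — hhh Q44 hhh Q44 hhh Q44 Q44 hhh hhh 4Q 4Q 4Q 4Q 4Q 4Q — and concatenate.

hhhQ44hhhQ44hhhQ44Q44hhhhhh4Q4Q4Q4Q4Q4Q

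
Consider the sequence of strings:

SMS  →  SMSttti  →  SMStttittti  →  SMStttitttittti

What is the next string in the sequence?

The strings grow by a fixed suffix ttti each time.
Applying this once more to SMStttitttittti:

SMStttitttitttittti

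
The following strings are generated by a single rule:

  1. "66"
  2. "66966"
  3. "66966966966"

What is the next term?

s(k+1) = s(k)·9·s(k) — each term doubles the last with '9' between the halves.
So the next term is two copies of 66966966966 with '9' between the halves.

66966966966966966966966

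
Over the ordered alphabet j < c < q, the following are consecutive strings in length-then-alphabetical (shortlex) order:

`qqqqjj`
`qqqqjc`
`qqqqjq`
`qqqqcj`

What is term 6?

Stepping forward 2 times from qqqqcj: qqqqcj → qqqqcc, then the target.

qqqqcq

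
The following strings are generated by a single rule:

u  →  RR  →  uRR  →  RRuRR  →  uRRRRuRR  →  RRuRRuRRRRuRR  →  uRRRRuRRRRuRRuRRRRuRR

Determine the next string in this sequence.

RRuRRuRRRRuRRuRRRRuRRRRuRRuRRRRuRR

Each term (from the third on) is the two preceding terms concatenated in order: term 3 = u·RR = uRR.
The next term joins RRuRRuRRRRuRR and uRRRRuRRRRuRRuRRRRuRR.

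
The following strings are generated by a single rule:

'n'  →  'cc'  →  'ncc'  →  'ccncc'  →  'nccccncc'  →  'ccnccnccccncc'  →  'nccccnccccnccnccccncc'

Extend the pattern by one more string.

From term 3 onward, concatenate the second-to-last term with the last: n·cc = ncc, cc·ncc = ccncc, …
The next term joins ccnccnccccncc and nccccnccccnccnccccncc.

ccnccnccccnccnccccnccccnccnccccncc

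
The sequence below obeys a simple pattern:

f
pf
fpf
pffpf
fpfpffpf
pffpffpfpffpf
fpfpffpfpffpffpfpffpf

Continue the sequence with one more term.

From term 3 onward, concatenate the second-to-last term with the last: f·pf = fpf, pf·fpf = pffpf, …
The next term joins pffpffpfpffpf and fpfpffpfpffpffpfpffpf.

pffpffpfpffpffpfpffpfpffpffpfpffpf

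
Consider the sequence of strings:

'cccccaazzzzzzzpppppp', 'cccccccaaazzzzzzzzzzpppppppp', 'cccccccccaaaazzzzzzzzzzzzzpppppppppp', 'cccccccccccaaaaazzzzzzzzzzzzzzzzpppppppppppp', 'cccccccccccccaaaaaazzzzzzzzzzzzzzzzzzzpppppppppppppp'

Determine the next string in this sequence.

Each string has the form c^{2n+1} a^{n} z^{3n+1} p^{2n+2}, where the shown terms are n = 2, 3, 4, 5, 6.
Setting n = 7 gives 15, 7, 22, 16 characters in each block.

cccccccccccccccaaaaaaazzzzzzzzzzzzzzzzzzzzzzpppppppppppppppp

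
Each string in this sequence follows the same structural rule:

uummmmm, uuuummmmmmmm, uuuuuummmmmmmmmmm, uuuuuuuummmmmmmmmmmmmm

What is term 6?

uuuuuuuuuuuummmmmmmmmmmmmmmmmmmm

Reading off run lengths: u runs 2, 4, 6, 8; m runs 5, 8, 11, 14 — each is linear in n (n = 1, 2, …).
At n = 6 the blocks have lengths 12, 20.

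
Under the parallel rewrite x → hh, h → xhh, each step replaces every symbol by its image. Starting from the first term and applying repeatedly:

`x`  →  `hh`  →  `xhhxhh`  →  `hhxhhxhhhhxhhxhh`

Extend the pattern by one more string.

xhhxhhhhxhhxhhhhxhhxhhxhhxhhhhxhhxhhhhxhhxhh

Replace each of the 16 characters of hhxhhxhhhhxhhxhh in place — xhh xhh hh xhh xhh hh xhh xhh xhh xhh hh xhh xhh hh xhh xhh — and concatenate.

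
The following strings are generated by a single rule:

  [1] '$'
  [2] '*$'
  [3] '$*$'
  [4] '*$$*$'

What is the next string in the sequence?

From term 3 onward, concatenate the second-to-last term with the last: $·*$ = $*$, *$·$*$ = *$$*$, …
Continuing: $*$ · *$$*$ gives term 5.

$*$*$$*$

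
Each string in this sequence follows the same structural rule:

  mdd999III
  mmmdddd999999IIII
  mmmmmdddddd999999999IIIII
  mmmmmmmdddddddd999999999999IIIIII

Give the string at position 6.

Term n consists of 2n-1 m's, followed by 2n d's, followed by 3n 9's, followed by n+2 I's (n = 1, 2, …).
Setting n = 6 gives 11, 12, 18, 8 characters in each block.

mmmmmmmmmmmdddddddddddd999999999999999999IIIIIIII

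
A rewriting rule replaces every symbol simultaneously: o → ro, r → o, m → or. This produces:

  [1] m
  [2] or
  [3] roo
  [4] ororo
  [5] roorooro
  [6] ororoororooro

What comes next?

φ(ororoororooro) expands symbol-by-symbol to ro o ro o ro ro o ro o ro ro o ro; joining the 13 pieces gives the next term.

rooroororooroororooro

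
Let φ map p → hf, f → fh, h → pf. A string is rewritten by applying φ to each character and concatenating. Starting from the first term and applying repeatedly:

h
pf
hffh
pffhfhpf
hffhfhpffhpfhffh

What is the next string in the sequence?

Rewriting the 16 symbols of hffhfhpffhpfhffh one by one yields pf fh fh pf fh pf hf fh fh pf hf fh pf fh fh pf; concatenated:

pffhfhpffhpfhffhfhpfhffhpffhfhpf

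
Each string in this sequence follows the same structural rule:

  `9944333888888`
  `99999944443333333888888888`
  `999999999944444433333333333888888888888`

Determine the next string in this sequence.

9999999999999944444444333333333333333888888888888888

Reading off run lengths: 9 runs 2, 6, 10; 4 runs 2, 4, 6; 3 runs 3, 7, 11; 8 runs 6, 9, 12 — each is linear in n (n = 1, 2, …).
For the next term, n = 4, so the run lengths are 14, 8, 15, 15.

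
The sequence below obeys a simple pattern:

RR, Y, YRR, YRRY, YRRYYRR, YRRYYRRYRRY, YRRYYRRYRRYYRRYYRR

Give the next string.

Each term (from the third on) is the previous term followed by the one before it: term 3 = Y·RR = YRR.
So term 8 is YRRYYRRYRRYYRRYYRR·YRRYYRRYRRY.

YRRYYRRYRRYYRRYYRRYRRYYRRYRRY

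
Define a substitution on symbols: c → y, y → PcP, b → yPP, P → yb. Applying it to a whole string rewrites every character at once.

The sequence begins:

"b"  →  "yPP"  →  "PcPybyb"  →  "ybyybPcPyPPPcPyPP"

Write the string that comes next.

PcPyPPPcPPcPyPPybyybPcPybybybyybPcPybyb

φ(ybyybPcPyPPPcPyPP) expands symbol-by-symbol to PcP yPP PcP PcP yPP yb y yb PcP yb yb yb y yb PcP yb yb; joining the 17 pieces gives the next term.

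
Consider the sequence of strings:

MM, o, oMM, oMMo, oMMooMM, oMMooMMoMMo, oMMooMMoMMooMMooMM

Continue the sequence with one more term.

From term 3 onward, concatenate the last term with the second-to-last: o·MM = oMM, oMM·o = oMMo, …
The next term joins oMMooMMoMMooMMooMM and oMMooMMoMMo.

oMMooMMoMMooMMooMMoMMooMMoMMo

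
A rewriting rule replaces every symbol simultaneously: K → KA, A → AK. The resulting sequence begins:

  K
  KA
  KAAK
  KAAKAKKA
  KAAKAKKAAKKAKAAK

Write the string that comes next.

KAAKAKKAAKKAKAAKAKKAKAAKKAAKAKKA

Applying the rule to each of the 16 symbols of KAAKAKKAAKKAKAAK gives the pieces KA AK AK KA AK KA KA AK AK KA KA AK KA AK AK KA, which concatenate to the answer.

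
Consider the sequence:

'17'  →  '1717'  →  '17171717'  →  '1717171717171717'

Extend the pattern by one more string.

s(k+1) = s(k)·s(k) — each term doubles the last.
One more doubling of 1717171717171717 gives the answer.

17171717171717171717171717171717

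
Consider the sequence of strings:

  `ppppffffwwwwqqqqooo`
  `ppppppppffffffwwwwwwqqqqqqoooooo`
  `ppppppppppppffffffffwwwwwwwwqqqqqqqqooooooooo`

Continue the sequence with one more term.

Reading off run lengths: p runs 4, 8, 12; f runs 4, 6, 8; w runs 4, 6, 8; q runs 4, 6, 8; o runs 3, 6, 9 — each is linear in n (n = 1, 2, …).
For the next term, n = 4, so the run lengths are 16, 10, 10, 10, 12.

ppppppppppppppppffffffffffwwwwwwwwwwqqqqqqqqqqoooooooooooo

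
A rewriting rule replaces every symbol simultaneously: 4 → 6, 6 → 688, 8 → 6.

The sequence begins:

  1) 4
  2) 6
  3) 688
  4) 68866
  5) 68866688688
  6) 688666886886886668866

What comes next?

φ(688666886886886668866) expands symbol-by-symbol to 688 6 6 688 688 688 6 6 688 6 6 688 6 6 688 688 688 6 6 688 688; joining the 21 pieces gives the next term.

6886668868868866688666886668868868866688688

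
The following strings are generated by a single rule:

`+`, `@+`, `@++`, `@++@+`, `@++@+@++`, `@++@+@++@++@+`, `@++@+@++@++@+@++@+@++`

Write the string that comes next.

This is a Fibonacci-style word recurrence s(k) = s(k−1)·s(k−2): e.g. @+·+ = @++.
Continuing: @++@+@++@++@+@++@+@++ · @++@+@++@++@+ gives term 8.

@++@+@++@++@+@++@+@++@++@+@++@++@+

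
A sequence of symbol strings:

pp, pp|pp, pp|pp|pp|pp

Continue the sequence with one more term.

pp|pp|pp|pp|pp|pp|pp|pp

Every step duplicates the string with '|' between the halves.
One more doubling of pp|pp|pp|pp gives the answer.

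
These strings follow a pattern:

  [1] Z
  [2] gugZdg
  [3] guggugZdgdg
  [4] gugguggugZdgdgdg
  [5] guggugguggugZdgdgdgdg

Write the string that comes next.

Every step adds gug to the front and dg to the end of the previous string.
Applying this once more to guggugguggugZdgdgdgdg:

gugguggugguggugZdgdgdgdgdg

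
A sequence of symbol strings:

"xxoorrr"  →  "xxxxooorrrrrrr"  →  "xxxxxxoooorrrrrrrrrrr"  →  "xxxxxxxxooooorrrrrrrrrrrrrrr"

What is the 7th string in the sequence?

xxxxxxxxxxxxxxoooooooorrrrrrrrrrrrrrrrrrrrrrrrrrr

Reading off run lengths: x runs 2, 4, 6, 8; o runs 2, 3, 4, 5; r runs 3, 7, 11, 15 — each is linear in n (n = 1, 2, …).
Setting n = 7 gives 14, 8, 27 characters in each block.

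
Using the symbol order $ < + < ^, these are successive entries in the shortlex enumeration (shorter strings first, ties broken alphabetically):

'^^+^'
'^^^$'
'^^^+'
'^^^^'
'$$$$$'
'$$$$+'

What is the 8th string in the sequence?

Continuing the enumeration 2 steps past $$$$+: $$$$+ → $$$$^ → (answer).

$$$+$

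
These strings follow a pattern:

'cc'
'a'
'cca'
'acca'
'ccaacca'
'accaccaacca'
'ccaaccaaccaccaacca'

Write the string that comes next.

From term 3 onward, concatenate the second-to-last term with the last: cc·a = cca, a·cca = acca, …
Continuing: accaccaacca · ccaaccaaccaccaacca gives term 8.

accaccaaccaccaaccaaccaccaacca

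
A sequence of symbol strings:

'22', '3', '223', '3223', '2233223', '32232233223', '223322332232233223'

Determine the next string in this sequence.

32232233223223322332232233223

From term 3 onward, concatenate the second-to-last term with the last: 22·3 = 223, 3·223 = 3223, …
So term 8 is 32232233223·223322332232233223.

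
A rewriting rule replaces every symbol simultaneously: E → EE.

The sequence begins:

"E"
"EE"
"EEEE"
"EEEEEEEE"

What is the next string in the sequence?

Rewriting each symbol of EEEEEEEE: E→EE, E→EE, E→EE, E→EE, E→EE, E→EE, E→EE, E→EE, which concatenates to EE EE EE EE EE EE EE EE.

EEEEEEEEEEEEEEEE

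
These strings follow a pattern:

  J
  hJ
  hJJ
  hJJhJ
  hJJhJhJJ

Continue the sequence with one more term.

From term 3 onward, concatenate the last term with the second-to-last: hJ·J = hJJ, hJJ·hJ = hJJhJ, …
So term 6 is hJJhJhJJ·hJJhJ.

hJJhJhJJhJJhJ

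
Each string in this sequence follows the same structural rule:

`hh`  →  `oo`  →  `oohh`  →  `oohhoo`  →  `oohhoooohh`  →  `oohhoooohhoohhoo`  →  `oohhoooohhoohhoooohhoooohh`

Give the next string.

Each term (from the third on) is the previous term followed by the one before it: term 3 = oo·hh = oohh.
So term 8 is oohhoooohhoohhoooohhoooohh·oohhoooohhoohhoo.

oohhoooohhoohhoooohhoooohhoohhoooohhoohhoo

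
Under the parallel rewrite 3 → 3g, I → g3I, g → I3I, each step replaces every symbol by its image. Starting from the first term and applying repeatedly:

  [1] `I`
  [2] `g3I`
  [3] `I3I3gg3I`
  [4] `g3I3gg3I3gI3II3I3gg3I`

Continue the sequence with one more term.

φ(g3I3gg3I3gI3II3I3gg3I) expands symbol-by-symbol to I3I 3g g3I 3g I3I I3I 3g g3I 3g I3I g3I 3g g3I g3I 3g g3I 3g I3I I3I 3g g3I; joining the 21 pieces gives the next term.

I3I3gg3I3gI3II3I3gg3I3gI3Ig3I3gg3Ig3I3gg3I3gI3II3I3gg3I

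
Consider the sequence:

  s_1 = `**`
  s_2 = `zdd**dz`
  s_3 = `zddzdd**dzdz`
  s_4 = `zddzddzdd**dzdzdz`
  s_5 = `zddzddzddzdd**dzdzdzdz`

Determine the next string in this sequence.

zddzddzddzddzdd**dzdzdzdzdz

Every step adds zdd to the front and dz to the end of the previous string.
One more step from zddzddzddzdd**dzdzdzdz gives the answer.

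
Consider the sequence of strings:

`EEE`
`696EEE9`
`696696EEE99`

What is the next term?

696696696EEE999

Every step adds 696 to the front and 9 to the end of the previous string.
One more step from 696696EEE99 gives the answer.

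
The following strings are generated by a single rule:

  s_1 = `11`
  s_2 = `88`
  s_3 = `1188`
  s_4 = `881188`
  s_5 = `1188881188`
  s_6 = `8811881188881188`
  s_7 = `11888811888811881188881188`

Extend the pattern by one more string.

881188118888118811888811888811881188881188

This is a Fibonacci-style word recurrence s(k) = s(k−2)·s(k−1): e.g. 11·88 = 1188.
The next term joins 8811881188881188 and 11888811888811881188881188.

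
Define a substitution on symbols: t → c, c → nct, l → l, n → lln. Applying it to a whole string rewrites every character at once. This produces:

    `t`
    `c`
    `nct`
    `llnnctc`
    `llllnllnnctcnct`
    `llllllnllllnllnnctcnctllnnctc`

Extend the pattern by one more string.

φ(llllllnllllnllnnctcnctllnnctc) expands symbol-by-symbol to l l l l l l lln l l l l lln l l lln lln nct c nct lln nct c l l lln lln nct c nct; joining the 29 pieces gives the next term.

llllllllnllllllnllllnllnnctcnctllnnctcllllnllnnctcnct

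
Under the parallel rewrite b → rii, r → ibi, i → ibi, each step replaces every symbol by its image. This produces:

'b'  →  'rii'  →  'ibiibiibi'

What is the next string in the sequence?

Rewriting each symbol of ibiibiibi: i→ibi, b→rii, i→ibi, i→ibi, b→rii, i→ibi, i→ibi, b→rii, i→ibi, which concatenates to ibi rii ibi ibi rii ibi ibi rii ibi.

ibiriiibiibiriiibiibiriiibi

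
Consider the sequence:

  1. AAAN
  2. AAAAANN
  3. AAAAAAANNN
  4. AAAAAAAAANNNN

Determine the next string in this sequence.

Reading off run lengths: A runs 3, 5, 7, 9; N runs 1, 2, 3, 4 — each is linear in n (n = 1, 2, …).
For the next term, n = 5, so the run lengths are 11, 5.

AAAAAAAAAAANNNNN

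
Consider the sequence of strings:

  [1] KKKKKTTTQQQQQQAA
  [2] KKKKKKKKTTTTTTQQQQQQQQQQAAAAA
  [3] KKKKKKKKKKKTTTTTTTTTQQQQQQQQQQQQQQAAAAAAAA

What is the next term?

KKKKKKKKKKKKKKTTTTTTTTTTTTQQQQQQQQQQQQQQQQQQAAAAAAAAAAA

Each string has the form K^{3n+2} T^{3n} Q^{4n+2} A^{3n-1} (n = 1, 2, …).
For the next term, n = 4, so the run lengths are 14, 12, 18, 11.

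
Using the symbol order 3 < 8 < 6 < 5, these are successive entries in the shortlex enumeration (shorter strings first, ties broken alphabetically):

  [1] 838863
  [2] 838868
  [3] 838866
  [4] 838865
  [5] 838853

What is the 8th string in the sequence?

Stepping forward 3 times from 838853: 838853 → 838858 → 838856, then the target.

838855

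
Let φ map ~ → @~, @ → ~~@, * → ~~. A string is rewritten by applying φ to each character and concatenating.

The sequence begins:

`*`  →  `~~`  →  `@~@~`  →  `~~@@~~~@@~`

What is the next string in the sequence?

@~@~~~@~~@@~@~@~~~@~~@@~

Apply φ to ~~@@~~~@@~ symbol by symbol: ~→@~, ~→@~, @→~~@, @→~~@, ~→@~, ~→@~, ~→@~, @→~~@, @→~~@, ~→@~; joined: @~ @~ ~~@ ~~@ @~ @~ @~ ~~@ ~~@ @~.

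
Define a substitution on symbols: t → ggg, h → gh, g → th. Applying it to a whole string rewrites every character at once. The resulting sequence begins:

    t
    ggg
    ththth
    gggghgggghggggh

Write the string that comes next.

Rewriting the 15 symbols of gggghgggghggggh one by one yields th th th th gh th th th th gh th th th th gh; concatenated:

ththththghththththghththththgh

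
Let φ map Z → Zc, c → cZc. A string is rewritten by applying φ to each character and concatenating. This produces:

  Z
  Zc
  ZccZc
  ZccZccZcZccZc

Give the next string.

ZccZccZcZccZccZcZccZcZccZccZcZccZc

φ(ZccZccZcZccZc) expands symbol-by-symbol to Zc cZc cZc Zc cZc cZc Zc cZc Zc cZc cZc Zc cZc; joining the 13 pieces gives the next term.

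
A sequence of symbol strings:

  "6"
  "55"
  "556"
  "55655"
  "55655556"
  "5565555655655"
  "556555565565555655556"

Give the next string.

From term 3 onward, concatenate the last term with the second-to-last: 55·6 = 556, 556·55 = 55655, …
The next term joins 556555565565555655556 and 5565555655655.

5565555655655556555565565555655655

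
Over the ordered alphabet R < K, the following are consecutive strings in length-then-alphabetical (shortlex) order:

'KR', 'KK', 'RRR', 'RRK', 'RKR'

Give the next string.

Find the rightmost character of RKR below K, bump it to the next letter, and reset everything to its right to R.

RKK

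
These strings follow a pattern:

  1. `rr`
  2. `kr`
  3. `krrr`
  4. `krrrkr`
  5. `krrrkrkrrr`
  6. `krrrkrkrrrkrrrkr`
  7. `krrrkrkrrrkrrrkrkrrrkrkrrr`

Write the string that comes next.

This is a Fibonacci-style word recurrence s(k) = s(k−1)·s(k−2): e.g. kr·rr = krrr.
So term 8 is krrrkrkrrrkrrrkrkrrrkrkrrr·krrrkrkrrrkrrrkr.

krrrkrkrrrkrrrkrkrrrkrkrrrkrrrkrkrrrkrrrkr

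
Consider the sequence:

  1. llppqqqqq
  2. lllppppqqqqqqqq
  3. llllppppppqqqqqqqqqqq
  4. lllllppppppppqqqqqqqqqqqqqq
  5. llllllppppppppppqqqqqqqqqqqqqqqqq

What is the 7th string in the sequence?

The n-th term is n+1 l's then 2n p's then 3n+2 q's (n = 1, 2, …).
For term 7, n = 7, so the run lengths are 8, 14, 23.

llllllllppppppppppppppqqqqqqqqqqqqqqqqqqqqqqq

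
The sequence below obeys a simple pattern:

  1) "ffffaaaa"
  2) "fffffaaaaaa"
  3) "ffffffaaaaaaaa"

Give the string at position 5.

The n-th term is n+2 f's then 2n a's, where the shown terms are n = 2, 3, 4.
For term 5, n = 6, so the run lengths are 8, 12.

ffffffffaaaaaaaaaaaa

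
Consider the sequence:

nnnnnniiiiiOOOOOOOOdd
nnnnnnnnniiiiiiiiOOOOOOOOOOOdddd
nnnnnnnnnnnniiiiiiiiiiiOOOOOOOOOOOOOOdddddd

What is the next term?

Term n consists of 3n n's, followed by 3n-1 i's, followed by 3n+2 O's, followed by 2n-2 d's, where the shown terms are n = 2, 3, 4.
Setting n = 5 gives 15, 14, 17, 8 characters in each block.

nnnnnnnnnnnnnnniiiiiiiiiiiiiiOOOOOOOOOOOOOOOOOdddddddd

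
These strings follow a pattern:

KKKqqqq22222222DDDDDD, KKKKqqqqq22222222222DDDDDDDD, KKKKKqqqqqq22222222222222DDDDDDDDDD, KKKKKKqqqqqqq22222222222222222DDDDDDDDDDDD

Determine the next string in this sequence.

KKKKKKKqqqqqqqq22222222222222222222DDDDDDDDDDDDDD

The n-th term is n K's then n+1 q's then 3n-1 2's then 2n D's, where the shown terms are n = 3, 4, 5, 6.
At n = 7 the blocks have lengths 7, 8, 20, 14.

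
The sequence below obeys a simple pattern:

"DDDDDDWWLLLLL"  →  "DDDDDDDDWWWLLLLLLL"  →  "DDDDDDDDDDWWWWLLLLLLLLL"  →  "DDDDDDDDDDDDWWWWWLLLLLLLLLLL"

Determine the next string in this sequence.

Reading off run lengths: D runs 6, 8, 10, 12; W runs 2, 3, 4, 5; L runs 5, 7, 9, 11 — each is linear in n, where the shown terms are n = 2, 3, 4, 5.
At n = 6 the blocks have lengths 14, 6, 13.

DDDDDDDDDDDDDDWWWWWWLLLLLLLLLLLLL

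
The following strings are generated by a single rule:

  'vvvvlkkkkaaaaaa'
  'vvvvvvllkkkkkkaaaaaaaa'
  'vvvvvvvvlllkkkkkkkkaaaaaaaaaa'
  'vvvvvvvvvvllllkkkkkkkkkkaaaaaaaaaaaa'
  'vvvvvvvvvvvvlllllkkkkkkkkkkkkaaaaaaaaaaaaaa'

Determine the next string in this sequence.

Reading off run lengths: v runs 4, 6, 8, 10, 12; l runs 1, 2, 3, 4, 5; k runs 4, 6, 8, 10, 12; a runs 6, 8, 10, 12, 14 — each is linear in n, where the shown terms are n = 2, 3, 4, 5, 6.
At n = 7 the blocks have lengths 14, 6, 14, 16.

vvvvvvvvvvvvvvllllllkkkkkkkkkkkkkkaaaaaaaaaaaaaaaa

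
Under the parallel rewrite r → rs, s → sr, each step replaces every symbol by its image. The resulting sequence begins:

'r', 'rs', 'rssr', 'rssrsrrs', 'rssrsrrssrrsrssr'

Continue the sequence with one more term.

Rewriting the 16 symbols of rssrsrrssrrsrssr one by one yields rs sr sr rs sr rs rs sr sr rs rs sr rs sr sr rs; concatenated:

rssrsrrssrrsrssrsrrsrssrrssrsrrs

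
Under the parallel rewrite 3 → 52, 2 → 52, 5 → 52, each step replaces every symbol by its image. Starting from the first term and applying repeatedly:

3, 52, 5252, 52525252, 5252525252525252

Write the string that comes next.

φ(5252525252525252) expands symbol-by-symbol to 52 52 52 52 52 52 52 52 52 52 52 52 52 52 52 52; joining the 16 pieces gives the next term.

52525252525252525252525252525252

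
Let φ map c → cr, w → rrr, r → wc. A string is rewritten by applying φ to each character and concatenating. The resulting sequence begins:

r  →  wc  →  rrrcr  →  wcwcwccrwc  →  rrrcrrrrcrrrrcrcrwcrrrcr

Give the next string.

Applying the rule to each of the 24 symbols of rrrcrrrrcrrrrcrcrwcrrrcr gives the pieces wc wc wc cr wc wc wc wc cr wc wc wc wc cr wc cr wc rrr cr wc wc wc cr wc, which concatenate to the answer.

wcwcwccrwcwcwcwccrwcwcwcwccrwccrwcrrrcrwcwcwccrwc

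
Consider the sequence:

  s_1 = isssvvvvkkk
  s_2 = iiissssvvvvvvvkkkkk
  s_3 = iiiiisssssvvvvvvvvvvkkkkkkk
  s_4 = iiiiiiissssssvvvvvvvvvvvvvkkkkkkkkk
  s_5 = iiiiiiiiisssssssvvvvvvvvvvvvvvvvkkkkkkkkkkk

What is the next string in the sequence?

Each string has the form i^{2n-1} s^{n+2} v^{3n+1} k^{2n+1} (n = 1, 2, …).
Setting n = 6 gives 11, 8, 19, 13 characters in each block.

iiiiiiiiiiissssssssvvvvvvvvvvvvvvvvvvvkkkkkkkkkkkkk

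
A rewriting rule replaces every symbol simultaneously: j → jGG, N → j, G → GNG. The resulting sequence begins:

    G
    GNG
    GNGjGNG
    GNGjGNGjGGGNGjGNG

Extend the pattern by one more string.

Rewriting the 17 symbols of GNGjGNGjGGGNGjGNG one by one yields GNG j GNG jGG GNG j GNG jGG GNG GNG GNG j GNG jGG GNG j GNG; concatenated:

GNGjGNGjGGGNGjGNGjGGGNGGNGGNGjGNGjGGGNGjGNG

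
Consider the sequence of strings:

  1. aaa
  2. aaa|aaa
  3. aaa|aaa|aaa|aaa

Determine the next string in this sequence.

Each string is two copies of the previous one joined by '|'.
Doubling aaa|aaa|aaa|aaa with '|' between the halves:

aaa|aaa|aaa|aaa|aaa|aaa|aaa|aaa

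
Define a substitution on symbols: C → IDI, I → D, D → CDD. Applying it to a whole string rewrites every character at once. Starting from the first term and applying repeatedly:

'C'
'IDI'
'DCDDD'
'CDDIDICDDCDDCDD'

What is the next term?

Rewriting the 15 symbols of CDDIDICDDCDDCDD one by one yields IDI CDD CDD D CDD D IDI CDD CDD IDI CDD CDD IDI CDD CDD; concatenated:

IDICDDCDDDCDDDIDICDDCDDIDICDDCDDIDICDDCDD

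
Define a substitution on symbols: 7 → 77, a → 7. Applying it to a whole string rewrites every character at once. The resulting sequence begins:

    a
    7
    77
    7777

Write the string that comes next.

Apply φ to 7777 symbol by symbol: 7→77, 7→77, 7→77, 7→77; joined: 77 77 77 77.

77777777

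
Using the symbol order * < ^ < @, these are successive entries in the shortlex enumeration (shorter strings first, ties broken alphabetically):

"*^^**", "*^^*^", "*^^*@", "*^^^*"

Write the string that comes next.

*^^^^

Treat *^^^* as a base-3 numeral over the given alphabet and add one, carrying through any trailing @'s.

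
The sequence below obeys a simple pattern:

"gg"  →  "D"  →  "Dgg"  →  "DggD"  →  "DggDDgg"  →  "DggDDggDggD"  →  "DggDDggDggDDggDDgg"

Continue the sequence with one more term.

From term 3 onward, concatenate the last term with the second-to-last: D·gg = Dgg, Dgg·D = DggD, …
The next term joins DggDDggDggDDggDDgg and DggDDggDggD.

DggDDggDggDDggDDggDggDDggDggD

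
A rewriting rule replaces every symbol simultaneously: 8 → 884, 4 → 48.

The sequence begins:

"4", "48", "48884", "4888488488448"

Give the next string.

4888488488448884884488848844848884

Applying the rule to each of the 13 symbols of 4888488488448 gives the pieces 48 884 884 884 48 884 884 48 884 884 48 48 884, which concatenate to the answer.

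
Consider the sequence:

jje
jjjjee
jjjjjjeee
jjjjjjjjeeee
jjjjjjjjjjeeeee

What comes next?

The n-th term is 2n j's then n e's (n = 1, 2, …).
For the next term, n = 6, so the run lengths are 12, 6.

jjjjjjjjjjjjeeeeee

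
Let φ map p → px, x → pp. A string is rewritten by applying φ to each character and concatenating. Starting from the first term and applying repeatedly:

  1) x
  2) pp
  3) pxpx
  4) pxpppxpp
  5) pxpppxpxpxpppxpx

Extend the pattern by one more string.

Rewriting the 16 symbols of pxpppxpxpxpppxpx one by one yields px pp px px px pp px pp px pp px px px pp px pp; concatenated:

pxpppxpxpxpppxpppxpppxpxpxpppxpp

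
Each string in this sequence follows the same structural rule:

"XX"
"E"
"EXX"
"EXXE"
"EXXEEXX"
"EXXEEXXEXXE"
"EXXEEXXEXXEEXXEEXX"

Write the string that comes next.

EXXEEXXEXXEEXXEEXXEXXEEXXEXXE

Each term (from the third on) is the previous term followed by the one before it: term 3 = E·XX = EXX.
So term 8 is EXXEEXXEXXEEXXEEXX·EXXEEXXEXXE.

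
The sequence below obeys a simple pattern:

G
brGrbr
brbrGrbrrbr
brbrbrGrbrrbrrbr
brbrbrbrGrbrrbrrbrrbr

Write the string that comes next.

Every step adds br to the front and rbr to the end of the previous string.
Applying this once more to brbrbrbrGrbrrbrrbrrbr:

brbrbrbrbrGrbrrbrrbrrbrrbr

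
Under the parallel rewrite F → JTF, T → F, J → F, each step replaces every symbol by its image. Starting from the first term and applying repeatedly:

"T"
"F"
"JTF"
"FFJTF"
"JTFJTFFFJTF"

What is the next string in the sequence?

Expanding JTFJTFFFJTF: J→F, T→F, F→JTF, J→F, T→F, F→JTF, F→JTF, F→JTF, J→F, T→F, F→JTF. Concatenated: F F JTF F F JTF JTF JTF F F JTF.

FFJTFFFJTFJTFJTFFFJTF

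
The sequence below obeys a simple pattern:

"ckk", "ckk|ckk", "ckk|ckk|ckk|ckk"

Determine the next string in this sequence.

ckk|ckk|ckk|ckk|ckk|ckk|ckk|ckk

Each string is two copies of the previous one joined by '|'.
So the next term is two copies of ckk|ckk|ckk|ckk with '|' between the halves.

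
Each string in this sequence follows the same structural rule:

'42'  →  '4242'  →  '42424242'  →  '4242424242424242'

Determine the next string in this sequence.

42424242424242424242424242424242

Each string is two copies of the previous one concatenated.
One more doubling of 4242424242424242 gives the answer.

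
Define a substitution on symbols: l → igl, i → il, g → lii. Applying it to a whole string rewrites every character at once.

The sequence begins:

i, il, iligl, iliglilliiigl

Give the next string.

iliglilliiigliligliglilililliiigl

Applying the rule to each of the 13 symbols of iliglilliiigl gives the pieces il igl il lii igl il igl igl il il il lii igl, which concatenate to the answer.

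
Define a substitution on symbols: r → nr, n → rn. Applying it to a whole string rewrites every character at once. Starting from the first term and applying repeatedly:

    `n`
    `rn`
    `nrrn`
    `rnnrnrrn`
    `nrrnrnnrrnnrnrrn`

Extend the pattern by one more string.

Rewriting the 16 symbols of nrrnrnnrrnnrnrrn one by one yields rn nr nr rn nr rn rn nr nr rn rn nr rn nr nr rn; concatenated:

rnnrnrrnnrrnrnnrnrrnrnnrrnnrnrrn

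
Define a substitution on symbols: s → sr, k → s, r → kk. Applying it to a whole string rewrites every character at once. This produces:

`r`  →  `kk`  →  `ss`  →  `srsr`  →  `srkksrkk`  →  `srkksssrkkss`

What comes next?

Apply φ to srkksssrkkss symbol by symbol: s→sr, r→kk, k→s, k→s, s→sr, s→sr, s→sr, r→kk, k→s, k→s, s→sr, s→sr; joined: sr kk s s sr sr sr kk s s sr sr.

srkksssrsrsrkksssrsr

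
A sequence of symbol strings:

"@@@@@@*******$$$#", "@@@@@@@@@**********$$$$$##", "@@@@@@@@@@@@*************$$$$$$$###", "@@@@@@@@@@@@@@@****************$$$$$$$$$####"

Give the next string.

@@@@@@@@@@@@@@@@@@*******************$$$$$$$$$$$#####

Each string has the form @^{3n} *^{3n+1} $^{2n-1} #^{n-1}, where the shown terms are n = 2, 3, 4, 5.
At n = 6 the blocks have lengths 18, 19, 11, 5.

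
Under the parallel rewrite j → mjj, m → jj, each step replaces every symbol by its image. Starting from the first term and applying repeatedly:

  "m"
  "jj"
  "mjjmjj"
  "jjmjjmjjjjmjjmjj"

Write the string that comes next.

mjjmjjjjmjjmjjjjmjjmjjmjjmjjjjmjjmjjjjmjjmjj

φ(jjmjjmjjjjmjjmjj) expands symbol-by-symbol to mjj mjj jj mjj mjj jj mjj mjj mjj mjj jj mjj mjj jj mjj mjj; joining the 16 pieces gives the next term.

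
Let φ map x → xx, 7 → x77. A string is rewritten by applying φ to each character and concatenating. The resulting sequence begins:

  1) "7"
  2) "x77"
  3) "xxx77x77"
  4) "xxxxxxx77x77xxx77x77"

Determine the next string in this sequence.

Applying the rule to each of the 20 symbols of xxxxxxx77x77xxx77x77 gives the pieces xx xx xx xx xx xx xx x77 x77 xx x77 x77 xx xx xx x77 x77 xx x77 x77, which concatenate to the answer.

xxxxxxxxxxxxxxx77x77xxx77x77xxxxxxx77x77xxx77x77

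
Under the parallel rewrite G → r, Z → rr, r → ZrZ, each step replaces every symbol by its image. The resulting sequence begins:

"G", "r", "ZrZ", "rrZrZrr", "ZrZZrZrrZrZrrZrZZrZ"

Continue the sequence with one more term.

rrZrZrrrrZrZrrZrZZrZrrZrZrrZrZZrZrrZrZrrrrZrZrr

Replace each of the 19 characters of ZrZZrZrrZrZrrZrZZrZ in place — rr ZrZ rr rr ZrZ rr ZrZ ZrZ rr ZrZ rr ZrZ ZrZ rr ZrZ rr rr ZrZ rr — and concatenate.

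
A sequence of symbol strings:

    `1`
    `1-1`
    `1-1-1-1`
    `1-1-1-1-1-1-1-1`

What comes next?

1-1-1-1-1-1-1-1-1-1-1-1-1-1-1-1

Every step duplicates the string with '-' between the halves.
One more doubling of 1-1-1-1-1-1-1-1 gives the answer.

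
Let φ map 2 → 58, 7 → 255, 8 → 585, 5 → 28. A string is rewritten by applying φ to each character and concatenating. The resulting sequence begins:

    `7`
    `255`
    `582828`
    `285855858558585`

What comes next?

Rewriting the 15 symbols of 285855858558585 one by one yields 58 585 28 585 28 28 585 28 585 28 28 585 28 585 28; concatenated:

585852858528285852858528285852858528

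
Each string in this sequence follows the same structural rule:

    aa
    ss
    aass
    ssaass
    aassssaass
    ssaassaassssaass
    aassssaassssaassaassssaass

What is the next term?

ssaassaassssaassaassssaassssaassaassssaass

This is a Fibonacci-style word recurrence s(k) = s(k−2)·s(k−1): e.g. aa·ss = aass.
Continuing: ssaassaassssaass · aassssaassssaassaassssaass gives term 8.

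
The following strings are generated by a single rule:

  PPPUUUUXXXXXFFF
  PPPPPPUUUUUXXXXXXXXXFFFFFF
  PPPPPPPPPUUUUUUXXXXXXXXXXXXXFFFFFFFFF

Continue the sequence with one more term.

Reading off run lengths: P runs 3, 6, 9; U runs 4, 5, 6; X runs 5, 9, 13; F runs 3, 6, 9 — each is linear in n (n = 1, 2, …).
For the next term, n = 4, so the run lengths are 12, 7, 17, 12.

PPPPPPPPPPPPUUUUUUUXXXXXXXXXXXXXXXXXFFFFFFFFFFFF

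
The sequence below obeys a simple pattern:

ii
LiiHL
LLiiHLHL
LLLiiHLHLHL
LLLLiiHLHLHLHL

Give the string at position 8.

Every step adds L to the front and HL to the end of the previous string.
From LLLLiiHLHLHLHL, 3 further steps: LLLLiiHLHLHLHL → LLLLLiiHLHLHLHLHL → LLLLLLiiHLHLHLHLHLHL → (answer).

LLLLLLLiiHLHLHLHLHLHLHL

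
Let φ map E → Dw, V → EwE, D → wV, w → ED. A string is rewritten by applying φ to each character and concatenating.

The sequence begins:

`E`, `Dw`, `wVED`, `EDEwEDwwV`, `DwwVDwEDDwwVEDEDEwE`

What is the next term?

φ(DwwVDwEDDwwVEDEDEwE) expands symbol-by-symbol to wV ED ED EwE wV ED Dw wV wV ED ED EwE Dw wV Dw wV Dw ED Dw; joining the 19 pieces gives the next term.

wVEDEDEwEwVEDDwwVwVEDEDEwEDwwVDwwVDwEDDw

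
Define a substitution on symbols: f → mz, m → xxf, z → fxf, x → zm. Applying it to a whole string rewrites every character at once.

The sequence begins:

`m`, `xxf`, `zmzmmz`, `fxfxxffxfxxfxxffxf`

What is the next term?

mzzmmzzmzmmzmzzmmzzmzmmzzmzmmzmzzmmz

Applying the rule to each of the 18 symbols of fxfxxffxfxxfxxffxf gives the pieces mz zm mz zm zm mz mz zm mz zm zm mz zm zm mz mz zm mz, which concatenate to the answer.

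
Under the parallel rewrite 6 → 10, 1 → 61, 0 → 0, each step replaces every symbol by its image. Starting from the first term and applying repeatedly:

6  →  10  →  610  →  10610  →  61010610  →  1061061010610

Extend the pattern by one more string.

Rewriting the 13 symbols of 1061061010610 one by one yields 61 0 10 61 0 10 61 0 61 0 10 61 0; concatenated:

610106101061061010610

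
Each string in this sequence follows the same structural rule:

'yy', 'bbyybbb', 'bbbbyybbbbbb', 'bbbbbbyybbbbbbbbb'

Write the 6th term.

s(k+1) = bb·s(k)·bbb, so each term gains bb as a prefix and bbb as a suffix.
From bbbbbbyybbbbbbbbb, 2 further steps: bbbbbbyybbbbbbbbb → bbbbbbbbyybbbbbbbbbbbb → (answer).

bbbbbbbbbbyybbbbbbbbbbbbbbb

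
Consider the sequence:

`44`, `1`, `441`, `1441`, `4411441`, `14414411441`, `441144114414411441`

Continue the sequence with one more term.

Each term (from the third on) is the two preceding terms concatenated in order: term 3 = 44·1 = 441.
The next term joins 14414411441 and 441144114414411441.

14414411441441144114414411441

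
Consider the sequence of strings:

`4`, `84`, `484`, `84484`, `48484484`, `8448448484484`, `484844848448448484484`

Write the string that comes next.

From term 3 onward, concatenate the second-to-last term with the last: 4·84 = 484, 84·484 = 84484, …
Continuing: 8448448484484 · 484844848448448484484 gives term 8.

8448448484484484844848448448484484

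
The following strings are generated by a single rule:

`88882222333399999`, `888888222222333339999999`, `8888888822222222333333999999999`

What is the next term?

Term n consists of 2n 8's, followed by 2n 2's, followed by n+2 3's, followed by 2n+1 9's, where the shown terms are n = 2, 3, 4.
For the next term, n = 5, so the run lengths are 10, 10, 7, 11.

88888888882222222222333333399999999999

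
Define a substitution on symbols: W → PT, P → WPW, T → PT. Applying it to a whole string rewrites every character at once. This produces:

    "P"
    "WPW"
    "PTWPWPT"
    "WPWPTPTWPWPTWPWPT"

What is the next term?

PTWPWPTWPWPTWPWPTPTWPWPTWPWPTPTWPWPTWPWPT

Replace each of the 17 characters of WPWPTPTWPWPTWPWPT in place — PT WPW PT WPW PT WPW PT PT WPW PT WPW PT PT WPW PT WPW PT — and concatenate.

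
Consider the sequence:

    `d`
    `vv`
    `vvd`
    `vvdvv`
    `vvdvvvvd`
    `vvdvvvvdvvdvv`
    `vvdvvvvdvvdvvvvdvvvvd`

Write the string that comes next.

vvdvvvvdvvdvvvvdvvvvdvvdvvvvdvvdvv

Each term (from the third on) is the previous term followed by the one before it: term 3 = vv·d = vvd.
The next term joins vvdvvvvdvvdvvvvdvvvvd and vvdvvvvdvvdvv.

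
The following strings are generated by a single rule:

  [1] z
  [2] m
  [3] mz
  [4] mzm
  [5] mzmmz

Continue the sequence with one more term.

This is a Fibonacci-style word recurrence s(k) = s(k−1)·s(k−2): e.g. m·z = mz.
Continuing: mzmmz · mzm gives term 6.

mzmmzmzm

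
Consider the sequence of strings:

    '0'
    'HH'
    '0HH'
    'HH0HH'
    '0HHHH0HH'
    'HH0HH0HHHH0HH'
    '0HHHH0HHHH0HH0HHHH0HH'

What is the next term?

This is a Fibonacci-style word recurrence s(k) = s(k−2)·s(k−1): e.g. 0·HH = 0HH.
Continuing: HH0HH0HHHH0HH · 0HHHH0HHHH0HH0HHHH0HH gives term 8.

HH0HH0HHHH0HH0HHHH0HHHH0HH0HHHH0HH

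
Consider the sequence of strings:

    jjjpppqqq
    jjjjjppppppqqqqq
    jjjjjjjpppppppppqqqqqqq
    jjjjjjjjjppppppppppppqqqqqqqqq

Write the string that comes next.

Each string has the form j^{2n+1} p^{3n} q^{2n+1} (n = 1, 2, …).
Setting n = 5 gives 11, 15, 11 characters in each block.

jjjjjjjjjjjpppppppppppppppqqqqqqqqqqq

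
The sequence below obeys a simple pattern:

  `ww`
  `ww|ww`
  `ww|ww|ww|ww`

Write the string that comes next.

Each string is two copies of the previous one joined by '|'.
So the next term is two copies of ww|ww|ww|ww with '|' between the halves.

ww|ww|ww|ww|ww|ww|ww|ww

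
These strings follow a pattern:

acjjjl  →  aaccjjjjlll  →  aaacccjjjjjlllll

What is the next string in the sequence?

Term n consists of n a's, followed by n c's, followed by n+2 j's, followed by 2n-1 l's (n = 1, 2, …).
At n = 4 the blocks have lengths 4, 4, 6, 7.

aaaaccccjjjjjjlllllll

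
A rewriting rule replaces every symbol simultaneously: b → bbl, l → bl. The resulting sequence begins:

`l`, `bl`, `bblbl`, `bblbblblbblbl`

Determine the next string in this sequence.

Rewriting the 13 symbols of bblbblblbblbl one by one yields bbl bbl bl bbl bbl bl bbl bl bbl bbl bl bbl bl; concatenated:

bblbblblbblbblblbblblbblbblblbblbl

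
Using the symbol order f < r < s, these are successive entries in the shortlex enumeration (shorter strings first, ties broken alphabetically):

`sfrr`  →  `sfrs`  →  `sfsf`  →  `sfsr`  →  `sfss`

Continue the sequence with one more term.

The successor of sfss increments the rightmost position that isn't already s and resets every position after it to f.

srff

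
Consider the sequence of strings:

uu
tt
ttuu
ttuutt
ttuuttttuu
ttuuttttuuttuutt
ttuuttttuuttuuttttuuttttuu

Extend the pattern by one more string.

ttuuttttuuttuuttttuuttttuuttuuttttuuttuutt

From term 3 onward, concatenate the last term with the second-to-last: tt·uu = ttuu, ttuu·tt = ttuutt, …
The next term joins ttuuttttuuttuuttttuuttttuu and ttuuttttuuttuutt.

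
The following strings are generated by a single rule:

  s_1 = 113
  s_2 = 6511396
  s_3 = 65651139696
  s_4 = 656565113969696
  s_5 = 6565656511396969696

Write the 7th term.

656565656565113969696969696

s(k+1) = 65·s(k)·96, so each term gains 65 as a prefix and 96 as a suffix.
From 6565656511396969696, 2 further steps: 6565656511396969696 → 65656565651139696969696 → (answer).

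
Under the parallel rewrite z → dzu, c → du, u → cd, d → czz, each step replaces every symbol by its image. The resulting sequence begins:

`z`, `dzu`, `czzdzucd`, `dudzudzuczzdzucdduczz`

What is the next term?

czzcdczzdzucdczzdzucddudzudzuczzdzucdduczzczzcddudzudzu

Applying the rule to each of the 21 symbols of dudzudzuczzdzucdduczz gives the pieces czz cd czz dzu cd czz dzu cd du dzu dzu czz dzu cd du czz czz cd du dzu dzu, which concatenate to the answer.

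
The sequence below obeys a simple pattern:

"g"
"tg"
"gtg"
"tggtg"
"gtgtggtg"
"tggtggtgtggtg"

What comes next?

gtgtggtgtggtggtgtggtg

Each term (from the third on) is the two preceding terms concatenated in order: term 3 = g·tg = gtg.
Continuing: gtgtggtg · tggtggtgtggtg gives term 7.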